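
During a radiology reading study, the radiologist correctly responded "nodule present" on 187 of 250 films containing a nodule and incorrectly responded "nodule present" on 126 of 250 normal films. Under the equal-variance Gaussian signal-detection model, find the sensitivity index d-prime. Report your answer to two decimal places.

d-prime = 0.66

H = 187/250 = 0.7480
FA = 126/250 = 0.5040
z(0.7480) = 0.6682, z(0.5040) = 0.0100
d' = z(H) − z(FA) = 0.6682 − 0.0100 = 0.6582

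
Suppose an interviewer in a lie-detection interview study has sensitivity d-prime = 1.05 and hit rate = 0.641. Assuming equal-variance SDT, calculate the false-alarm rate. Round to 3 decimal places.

z(hit rate) = z(0.641) = 0.3611
z(FA) = z(H) − d' = 0.3611 − 1.05 = -0.6889
false-alarm rate = Φ(-0.6889) = 0.2454

false-alarm rate = 0.245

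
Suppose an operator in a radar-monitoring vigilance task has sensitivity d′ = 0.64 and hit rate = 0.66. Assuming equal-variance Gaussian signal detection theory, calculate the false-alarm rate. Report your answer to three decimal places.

z(hit rate) = z(0.66) = 0.4125
z(FA) = z(H) − d' = 0.4125 − 0.64 = -0.2275
false-alarm rate = Φ(-0.2275) = 0.4100

false-alarm rate = 0.410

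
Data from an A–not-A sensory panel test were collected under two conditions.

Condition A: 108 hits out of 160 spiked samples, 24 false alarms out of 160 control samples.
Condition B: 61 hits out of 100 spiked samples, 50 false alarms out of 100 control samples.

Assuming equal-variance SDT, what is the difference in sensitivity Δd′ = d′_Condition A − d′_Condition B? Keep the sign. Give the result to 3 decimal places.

Condition A: z(0.6750) = 0.4538, z(0.1500) = -1.0364, d' = 1.4902
Condition B: z(0.6100) = 0.2793, z(0.5000) = 0.0000, d' = 0.2793
Δd' = d'_Condition A − d'_Condition B = 1.4902 − 0.2793 = 1.2109
Condition A has the higher sensitivity.

Δd′ = 1.211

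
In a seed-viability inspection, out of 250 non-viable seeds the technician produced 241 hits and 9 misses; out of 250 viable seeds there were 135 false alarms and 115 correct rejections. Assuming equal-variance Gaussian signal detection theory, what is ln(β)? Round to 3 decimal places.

ln β = -1.613

H = 241/250 = 0.9640
FA = 135/250 = 0.5400
z(H) = 1.7991
z(FA) = 0.1004
ln β = −½·[z(H)² − z(FA)²] = −0.5 × (3.2368 − 0.0101) = -1.61335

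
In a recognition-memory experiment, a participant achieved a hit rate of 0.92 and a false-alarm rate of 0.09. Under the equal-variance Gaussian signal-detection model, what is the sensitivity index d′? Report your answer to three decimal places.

d′ = 2.746

z(0.92) = 1.4051, z(0.09) = -1.3408
d' = z(H) − z(FA) = 1.4051 − (-1.3408) = 2.7459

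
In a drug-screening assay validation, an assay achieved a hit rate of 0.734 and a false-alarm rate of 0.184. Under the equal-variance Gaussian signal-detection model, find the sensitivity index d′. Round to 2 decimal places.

z(H) = z(0.734) = 0.625
z(FA) = z(0.184) = -0.900
d' = z(H) − z(FA) = 0.625 − (-0.900) = 1.525

d′ = 1.53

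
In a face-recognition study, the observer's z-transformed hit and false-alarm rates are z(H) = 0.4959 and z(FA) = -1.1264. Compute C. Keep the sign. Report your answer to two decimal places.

C = 0.32

c = −½·[z(H) + z(FA)] = −½·(0.4959 + (-1.1264)) = 0.31525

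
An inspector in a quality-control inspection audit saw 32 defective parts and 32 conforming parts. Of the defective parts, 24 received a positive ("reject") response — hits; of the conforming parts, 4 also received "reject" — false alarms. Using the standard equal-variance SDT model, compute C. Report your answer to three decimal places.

C = 0.238

H = 24/32 = 0.7500
FA = 4/32 = 0.1250
z(H) = z(0.7500) = 0.6745
z(FA) = z(0.1250) = -1.1503
c = −½·[z(H) + z(FA)] = −0.5 × (0.6745 + (-1.1503)) = 0.2379
c > 0: the inspector has a conservative response bias.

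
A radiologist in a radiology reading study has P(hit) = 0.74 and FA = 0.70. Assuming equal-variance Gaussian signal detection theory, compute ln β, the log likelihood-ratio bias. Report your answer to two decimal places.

z(H) = z(0.74) = 0.643
z(FA) = z(0.70) = 0.524
ln β = −½·[z(H)² − z(FA)²] = −0.5 × (0.413 − 0.275) = -0.069

ln β = -0.07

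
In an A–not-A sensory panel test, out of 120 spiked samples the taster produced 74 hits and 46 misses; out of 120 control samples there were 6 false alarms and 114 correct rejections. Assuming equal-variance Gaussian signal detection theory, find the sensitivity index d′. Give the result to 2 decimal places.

d′ = 1.94

H = 74/120 = 0.6167
FA = 6/120 = 0.0500
Φ⁻¹(H) = 0.297
Φ⁻¹(FA) = -1.645
d' = z(H) − z(FA) = 0.297 − (-1.645) = 1.942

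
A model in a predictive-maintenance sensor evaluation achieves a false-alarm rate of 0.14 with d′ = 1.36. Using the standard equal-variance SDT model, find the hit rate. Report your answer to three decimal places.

z(false-alarm rate) = z(0.14) = -1.0803
z(H) = z(FA) + d' = -1.0803 + 1.36 = 0.2797
hit rate = Φ(0.2797) = 0.6101

hit rate = 0.610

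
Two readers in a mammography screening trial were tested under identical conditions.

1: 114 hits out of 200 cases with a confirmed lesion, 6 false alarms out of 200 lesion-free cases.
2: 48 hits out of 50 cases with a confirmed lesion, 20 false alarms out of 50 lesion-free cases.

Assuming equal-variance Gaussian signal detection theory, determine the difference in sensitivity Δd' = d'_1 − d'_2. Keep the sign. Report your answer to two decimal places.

1: z(0.5700) = 0.176, z(0.0300) = -1.881, d' = 2.057
2: z(0.9600) = 1.751, z(0.4000) = -0.253, d' = 2.004
Δd' = d'_1 − d'_2 = 2.057 − 2.004 = 0.053
1 has the higher sensitivity.

Δd' = 0.05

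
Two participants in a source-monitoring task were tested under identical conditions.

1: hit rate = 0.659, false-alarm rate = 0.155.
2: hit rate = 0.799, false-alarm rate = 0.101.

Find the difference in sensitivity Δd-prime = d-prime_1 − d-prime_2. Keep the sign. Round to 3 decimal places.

Δd-prime = -0.689

1: z(0.659) = 0.4097, z(0.155) = -1.0152, d' = 1.4249
2: z(0.799) = 0.8381, z(0.101) = -1.2759, d' = 2.1140
Δd' = d'_1 − d'_2 = 1.4249 − 2.1140 = -0.6891
2 has the higher sensitivity.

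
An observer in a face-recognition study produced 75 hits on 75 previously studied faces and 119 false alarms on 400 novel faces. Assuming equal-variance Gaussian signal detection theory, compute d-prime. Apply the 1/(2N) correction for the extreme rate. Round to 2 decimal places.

The hit rate is 75/75 = 1, so apply the 1/(2N) correction: H → 1 − 1/(2·75) = 0.99333.
z(H) = z(0.99333) = 2.475
z(FA) = z(0.29750) = -0.532
d' = 2.475 − (-0.532) = 3.007

d-prime = 3.01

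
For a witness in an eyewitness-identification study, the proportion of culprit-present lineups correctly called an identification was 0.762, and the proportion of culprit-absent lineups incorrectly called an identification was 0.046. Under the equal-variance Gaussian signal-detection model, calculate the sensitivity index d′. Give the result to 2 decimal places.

d′ = 2.40

z(0.762) = 0.713, z(0.046) = -1.685
d' = z(H) − z(FA) = 0.713 − (-1.685) = 2.398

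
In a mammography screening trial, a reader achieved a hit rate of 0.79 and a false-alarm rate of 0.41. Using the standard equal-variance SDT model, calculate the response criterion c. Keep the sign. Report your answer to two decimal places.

c = -0.29

z(0.79) = 0.806, z(0.41) = -0.228
c = −½·[z(H) + z(FA)] = −0.5 × (0.806 + (-0.228)) = -0.289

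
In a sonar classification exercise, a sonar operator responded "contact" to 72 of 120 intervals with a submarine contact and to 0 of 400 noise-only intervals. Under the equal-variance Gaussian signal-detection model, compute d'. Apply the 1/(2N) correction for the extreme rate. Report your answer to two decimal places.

The false-alarm rate is 0/400 = 0, so apply the 1/(2N) correction: FA → 1/(2·400) = 0.00125.
z(H) = z(0.60000) = 0.253
z(FA) = z(0.00125) = -3.023
d' = 0.253 − (-3.023) = 3.276

d' = 3.28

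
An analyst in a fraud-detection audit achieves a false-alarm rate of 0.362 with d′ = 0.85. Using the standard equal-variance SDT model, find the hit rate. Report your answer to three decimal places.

z(false-alarm rate) = z(0.362) = -0.3531
z(H) = z(FA) + d' = -0.3531 + 0.85 = 0.4969
hit rate = Φ(0.4969) = 0.6904

hit rate = 0.690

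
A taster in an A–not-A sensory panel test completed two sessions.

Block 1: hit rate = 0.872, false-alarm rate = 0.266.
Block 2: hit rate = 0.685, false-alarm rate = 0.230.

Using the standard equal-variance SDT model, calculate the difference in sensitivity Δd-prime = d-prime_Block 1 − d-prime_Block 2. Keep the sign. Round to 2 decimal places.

Block 1: z(0.872) = 1.136, z(0.266) = -0.625, d' = 1.761
Block 2: z(0.685) = 0.482, z(0.230) = -0.739, d' = 1.221
Δd' = d'_Block 1 − d'_Block 2 = 1.761 − 1.221 = 0.540
Block 1 has the higher sensitivity.

Δd-prime = 0.54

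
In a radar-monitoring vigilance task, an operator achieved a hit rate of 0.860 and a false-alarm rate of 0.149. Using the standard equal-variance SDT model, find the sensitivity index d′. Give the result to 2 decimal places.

Φ⁻¹(H) = Φ⁻¹(0.860) = 1.080
Φ⁻¹(FA) = Φ⁻¹(0.149) = -1.041
d' = z(H) − z(FA) = 1.080 − (-1.041) = 2.121

d′ = 2.12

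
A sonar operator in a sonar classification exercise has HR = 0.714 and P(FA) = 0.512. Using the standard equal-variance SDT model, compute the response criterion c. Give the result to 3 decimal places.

Φ⁻¹(H) = 0.5651
Φ⁻¹(FA) = 0.0301
c = −½·[z(H) + z(FA)] = −0.5 × (0.5651 + 0.0301) = -0.2976

c = -0.298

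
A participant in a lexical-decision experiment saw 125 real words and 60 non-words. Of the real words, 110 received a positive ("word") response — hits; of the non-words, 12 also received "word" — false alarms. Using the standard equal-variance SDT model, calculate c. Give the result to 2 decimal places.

c = -0.17

H = 110/125 = 0.8800
FA = 12/60 = 0.2000
z(H) = z(0.8800) = 1.1750
z(FA) = z(0.2000) = -0.8416
c = −½·[z(H) + z(FA)] = −0.5 × (1.1750 + (-0.8416)) = -0.1667
c < 0: the participant has a liberal response bias.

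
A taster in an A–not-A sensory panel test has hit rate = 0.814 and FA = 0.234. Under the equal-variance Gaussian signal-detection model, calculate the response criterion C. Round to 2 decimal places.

C = -0.08

Φ⁻¹(H) = 0.8927
Φ⁻¹(FA) = -0.7257
c = −½·[z(H) + z(FA)] = −0.5 × (0.8927 + (-0.7257)) = -0.0835
c < 0: the taster has a liberal response bias.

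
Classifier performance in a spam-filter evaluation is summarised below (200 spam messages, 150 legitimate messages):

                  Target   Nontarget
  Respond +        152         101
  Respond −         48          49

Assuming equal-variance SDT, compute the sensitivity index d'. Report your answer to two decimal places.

d' = 0.26

H = 152/200 = 0.7600
FA = 101/150 = 0.6733
z(H) = 0.7063
z(FA) = 0.4490
d' = z(H) − z(FA) = 0.7063 − 0.4490 = 0.2573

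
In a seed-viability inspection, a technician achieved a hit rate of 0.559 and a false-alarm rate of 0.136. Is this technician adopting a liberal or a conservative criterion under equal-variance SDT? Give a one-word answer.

conservative

z(H) = 0.148, z(FA) = -1.098
c = −½·(z(H) + z(FA)) = 0.475
c > 0 → conservative criterion (biased toward responding “no”).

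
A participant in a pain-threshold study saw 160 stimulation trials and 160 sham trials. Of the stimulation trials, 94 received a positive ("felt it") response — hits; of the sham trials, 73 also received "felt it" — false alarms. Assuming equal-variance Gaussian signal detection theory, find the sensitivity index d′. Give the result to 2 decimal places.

d′ = 0.33

H = 94/160 = 0.5875
FA = 73/160 = 0.4562
z(H) = 0.221
z(FA) = -0.110
d' = z(H) − z(FA) = 0.221 − (-0.110) = 0.331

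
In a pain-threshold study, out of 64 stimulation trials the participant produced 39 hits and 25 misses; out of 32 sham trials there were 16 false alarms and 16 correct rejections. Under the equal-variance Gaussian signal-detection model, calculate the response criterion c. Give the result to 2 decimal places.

c = -0.14

H = 39/64 = 0.6094
FA = 16/32 = 0.5000
z(H) = z(0.6094) = 0.2778
z(FA) = z(0.5000) = 0.0000
c = −½·[z(H) + z(FA)] = −0.5 × (0.2778 + 0.0000) = -0.1389
c < 0: the participant has a liberal response bias.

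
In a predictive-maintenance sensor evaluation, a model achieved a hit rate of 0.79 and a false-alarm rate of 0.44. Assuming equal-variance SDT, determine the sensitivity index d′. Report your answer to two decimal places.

Φ⁻¹(0.79) = 0.806, Φ⁻¹(0.44) = -0.151
d' = z(H) − z(FA) = 0.806 − (-0.151) = 0.957

d′ = 0.96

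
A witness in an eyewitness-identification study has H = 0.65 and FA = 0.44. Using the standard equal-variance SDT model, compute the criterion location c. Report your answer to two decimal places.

z(H) = 0.3853
z(FA) = -0.1510
c = −½·[z(H) + z(FA)] = −0.5 × (0.3853 + (-0.1510)) = -0.11715
c < 0: the witness has a liberal response bias.

c = -0.12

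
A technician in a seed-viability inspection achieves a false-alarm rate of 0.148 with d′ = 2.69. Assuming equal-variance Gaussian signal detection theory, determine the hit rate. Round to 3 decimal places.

z(false-alarm rate) = z(0.148) = -1.0450
z(H) = z(FA) + d' = -1.0450 + 2.69 = 1.6450
hit rate = Φ(1.6450) = 0.9500

hit rate = 0.950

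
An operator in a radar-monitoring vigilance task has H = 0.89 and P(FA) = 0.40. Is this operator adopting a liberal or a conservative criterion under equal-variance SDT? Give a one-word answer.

liberal

z(H) = 1.227, z(FA) = -0.253
c = −½·(z(H) + z(FA)) = -0.487
c < 0 → liberal criterion (biased toward responding “yes”).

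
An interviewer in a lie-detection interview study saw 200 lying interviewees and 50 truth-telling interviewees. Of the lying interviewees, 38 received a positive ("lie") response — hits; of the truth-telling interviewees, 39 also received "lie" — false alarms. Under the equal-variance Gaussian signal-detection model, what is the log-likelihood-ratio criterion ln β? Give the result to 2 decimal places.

H = 38/200 = 0.1900
FA = 39/50 = 0.7800
z(0.1900) = -0.878, z(0.7800) = 0.772
ln β = −½·[z(H)² − z(FA)²] = −0.5 × (0.771 − 0.596) = -0.0875

ln β = -0.09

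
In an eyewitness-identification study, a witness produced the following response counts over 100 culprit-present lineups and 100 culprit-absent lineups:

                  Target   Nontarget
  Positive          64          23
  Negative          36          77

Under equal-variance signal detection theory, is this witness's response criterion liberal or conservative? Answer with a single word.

conservative

z(H) = 0.358, z(FA) = -0.739
c = −½·(z(H) + z(FA)) = 0.1905
c > 0 → conservative criterion (biased toward responding “no”).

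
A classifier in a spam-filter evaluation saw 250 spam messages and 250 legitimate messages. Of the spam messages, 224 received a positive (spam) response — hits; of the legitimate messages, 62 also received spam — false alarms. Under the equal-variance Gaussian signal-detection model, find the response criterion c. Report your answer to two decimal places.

c = -0.29

H = 224/250 = 0.8960
FA = 62/250 = 0.2480
z(H) = 1.259
z(FA) = -0.681
c = −½·[z(H) + z(FA)] = −0.5 × (1.259 + (-0.681)) = -0.289
c < 0: the classifier has a liberal response bias.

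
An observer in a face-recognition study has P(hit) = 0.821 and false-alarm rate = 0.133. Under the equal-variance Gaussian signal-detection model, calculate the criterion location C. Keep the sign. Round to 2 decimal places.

C = 0.10

z(H) = z(0.821) = 0.9192
z(FA) = z(0.133) = -1.1123
c = −½·[z(H) + z(FA)] = −0.5 × (0.9192 + (-1.1123)) = 0.09655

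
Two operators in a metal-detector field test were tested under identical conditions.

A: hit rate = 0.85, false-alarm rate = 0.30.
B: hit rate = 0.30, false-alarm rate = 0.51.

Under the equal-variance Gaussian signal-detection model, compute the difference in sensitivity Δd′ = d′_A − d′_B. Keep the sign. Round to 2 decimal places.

A: z(0.85) = 1.036, z(0.30) = -0.524, d' = 1.560
B: z(0.30) = -0.524, z(0.51) = 0.025, d' = -0.549
Δd' = d'_A − d'_B = 1.560 − (-0.549) = 2.109
A has the higher sensitivity.

Δd′ = 2.11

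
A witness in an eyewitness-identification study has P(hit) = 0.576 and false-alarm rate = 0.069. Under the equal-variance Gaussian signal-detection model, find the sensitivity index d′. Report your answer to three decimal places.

d′ = 1.675

Φ⁻¹(H) = 0.1917
Φ⁻¹(FA) = -1.4833
d' = z(H) − z(FA) = 0.1917 − (-1.4833) = 1.6750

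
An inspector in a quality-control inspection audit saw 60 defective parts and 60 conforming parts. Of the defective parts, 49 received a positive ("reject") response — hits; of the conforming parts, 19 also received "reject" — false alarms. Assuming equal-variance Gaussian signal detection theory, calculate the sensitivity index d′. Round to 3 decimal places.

H = 49/60 = 0.8167
FA = 19/60 = 0.3167
z(0.8167) = 0.9029, z(0.3167) = -0.4769
d' = z(H) − z(FA) = 0.9029 − (-0.4769) = 1.3798

d′ = 1.380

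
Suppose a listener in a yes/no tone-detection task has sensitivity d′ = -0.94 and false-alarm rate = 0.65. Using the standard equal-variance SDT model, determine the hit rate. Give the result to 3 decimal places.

z(false-alarm rate) = z(0.65) = 0.3853
z(H) = z(FA) + d' = 0.3853 + (-0.94) = -0.5547
hit rate = Φ(-0.5547) = 0.2895

hit rate = 0.290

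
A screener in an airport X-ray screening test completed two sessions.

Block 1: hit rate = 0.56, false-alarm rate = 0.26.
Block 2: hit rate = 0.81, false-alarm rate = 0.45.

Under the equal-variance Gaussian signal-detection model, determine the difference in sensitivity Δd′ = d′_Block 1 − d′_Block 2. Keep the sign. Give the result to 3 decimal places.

Δd′ = -0.209

Block 1: z(0.56) = 0.1510, z(0.26) = -0.6433, d' = 0.7943
Block 2: z(0.81) = 0.8779, z(0.45) = -0.1257, d' = 1.0036
Δd' = d'_Block 1 − d'_Block 2 = 0.7943 − 1.0036 = -0.2093
Block 2 has the higher sensitivity.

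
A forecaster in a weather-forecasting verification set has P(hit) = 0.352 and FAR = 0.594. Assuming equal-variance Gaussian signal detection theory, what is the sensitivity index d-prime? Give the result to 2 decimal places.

z(H) = -0.3799
z(FA) = 0.2378
d' = z(H) − z(FA) = -0.3799 − 0.2378 = -0.6177

d-prime = -0.62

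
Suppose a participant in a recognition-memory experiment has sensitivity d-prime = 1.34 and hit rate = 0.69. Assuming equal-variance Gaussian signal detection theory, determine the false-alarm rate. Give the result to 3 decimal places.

false-alarm rate = 0.199

z(hit rate) = z(0.69) = 0.4959
z(FA) = z(H) − d' = 0.4959 − 1.34 = -0.8441
false-alarm rate = Φ(-0.8441) = 0.1993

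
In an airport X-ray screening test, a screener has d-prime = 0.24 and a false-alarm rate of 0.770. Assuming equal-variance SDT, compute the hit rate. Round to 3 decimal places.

hit rate = 0.836

z(false-alarm rate) = z(0.770) = 0.7388
z(H) = z(FA) + d' = 0.7388 + 0.24 = 0.9788
hit rate = Φ(0.9788) = 0.8362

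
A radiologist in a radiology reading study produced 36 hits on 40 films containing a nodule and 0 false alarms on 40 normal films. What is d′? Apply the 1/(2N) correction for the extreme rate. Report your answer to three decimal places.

The false-alarm rate is 0/40 = 0, so apply the 1/(2N) correction: FA → 1/(2·40) = 0.01250.
z(H) = z(0.90000) = 1.2816
z(FA) = z(0.01250) = -2.2414
d' = 1.2816 − (-2.2414) = 3.5230

d′ = 3.523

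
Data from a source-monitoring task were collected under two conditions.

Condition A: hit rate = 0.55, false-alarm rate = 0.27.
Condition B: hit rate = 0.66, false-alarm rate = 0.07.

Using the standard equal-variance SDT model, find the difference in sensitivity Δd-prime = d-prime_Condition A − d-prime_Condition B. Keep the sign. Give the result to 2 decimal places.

Condition A: z(0.55) = 0.126, z(0.27) = -0.613, d' = 0.739
Condition B: z(0.66) = 0.412, z(0.07) = -1.476, d' = 1.888
Δd' = d'_Condition A − d'_Condition B = 0.739 − 1.888 = -1.149
Condition B has the higher sensitivity.

Δd-prime = -1.15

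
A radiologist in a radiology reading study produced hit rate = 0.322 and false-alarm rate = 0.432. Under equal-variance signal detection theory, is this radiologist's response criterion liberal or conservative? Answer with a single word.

z(H) = -0.462, z(FA) = -0.171
c = −½·(z(H) + z(FA)) = 0.3165
c > 0 → conservative criterion (biased toward responding “no”).

conservative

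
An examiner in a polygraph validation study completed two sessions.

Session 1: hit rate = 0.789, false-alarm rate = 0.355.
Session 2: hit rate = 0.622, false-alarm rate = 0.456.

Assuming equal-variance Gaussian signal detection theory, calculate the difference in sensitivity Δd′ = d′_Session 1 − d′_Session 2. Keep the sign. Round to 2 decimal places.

Δd′ = 0.75

Session 1: z(0.789) = 0.803, z(0.355) = -0.372, d' = 1.175
Session 2: z(0.622) = 0.311, z(0.456) = -0.111, d' = 0.422
Δd' = d'_Session 1 − d'_Session 2 = 1.175 − 0.422 = 0.753
Session 1 has the higher sensitivity.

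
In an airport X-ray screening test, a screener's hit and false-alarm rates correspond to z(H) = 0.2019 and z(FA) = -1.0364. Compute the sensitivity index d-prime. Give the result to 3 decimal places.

d-prime = 1.238

d' = z(H) − z(FA) = 0.2019 − (-1.0364) = 1.2383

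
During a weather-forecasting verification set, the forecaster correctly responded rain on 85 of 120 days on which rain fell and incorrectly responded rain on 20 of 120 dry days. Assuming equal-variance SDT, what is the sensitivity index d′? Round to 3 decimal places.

d′ = 1.516

H = 85/120 = 0.7083
FA = 20/120 = 0.1667
z(H) = 0.5484
z(FA) = -0.9673
d' = z(H) − z(FA) = 0.5484 − (-0.9673) = 1.5157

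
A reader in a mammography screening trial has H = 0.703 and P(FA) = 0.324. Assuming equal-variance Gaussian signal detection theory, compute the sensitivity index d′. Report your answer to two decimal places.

d′ = 0.99

z(0.703) = 0.533, z(0.324) = -0.457
d' = z(H) − z(FA) = 0.533 − (-0.457) = 0.990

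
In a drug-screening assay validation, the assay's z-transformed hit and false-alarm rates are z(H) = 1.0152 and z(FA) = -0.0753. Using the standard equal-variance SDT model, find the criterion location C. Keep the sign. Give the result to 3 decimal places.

c = −½·[z(H) + z(FA)] = −½·(1.0152 + (-0.0753)) = -0.46995
c < 0: the assay has a liberal response bias.

C = -0.470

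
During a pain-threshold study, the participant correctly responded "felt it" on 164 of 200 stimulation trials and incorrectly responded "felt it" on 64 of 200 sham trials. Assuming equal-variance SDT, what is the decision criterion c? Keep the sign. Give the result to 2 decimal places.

c = -0.22

H = 164/200 = 0.8200
FA = 64/200 = 0.3200
Φ⁻¹(0.8200) = 0.9154, Φ⁻¹(0.3200) = -0.4677
c = −½·[z(H) + z(FA)] = −0.5 × (0.9154 + (-0.4677)) = -0.22385
c < 0: the participant has a liberal response bias.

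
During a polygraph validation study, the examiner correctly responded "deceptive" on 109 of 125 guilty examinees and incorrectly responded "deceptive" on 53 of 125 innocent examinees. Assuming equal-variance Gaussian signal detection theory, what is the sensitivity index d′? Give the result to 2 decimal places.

d′ = 1.33

H = 109/125 = 0.8720
FA = 53/125 = 0.4240
z(H) = z(0.8720) = 1.1359
z(FA) = z(0.4240) = -0.1917
d' = z(H) − z(FA) = 1.1359 − (-0.1917) = 1.3276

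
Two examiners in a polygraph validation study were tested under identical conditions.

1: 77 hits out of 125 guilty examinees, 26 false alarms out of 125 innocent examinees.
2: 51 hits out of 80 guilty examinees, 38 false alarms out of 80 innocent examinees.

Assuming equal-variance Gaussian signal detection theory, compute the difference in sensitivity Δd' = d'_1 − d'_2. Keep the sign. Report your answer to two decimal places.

Δd' = 0.69

1: z(0.6160) = 0.295, z(0.2080) = -0.813, d' = 1.108
2: z(0.6375) = 0.352, z(0.4750) = -0.063, d' = 0.415
Δd' = d'_1 − d'_2 = 1.108 − 0.415 = 0.693
1 has the higher sensitivity.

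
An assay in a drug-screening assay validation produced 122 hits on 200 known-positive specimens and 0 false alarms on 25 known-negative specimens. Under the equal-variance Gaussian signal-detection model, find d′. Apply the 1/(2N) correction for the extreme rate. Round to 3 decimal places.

The false-alarm rate is 0/25 = 0, so apply the 1/(2N) correction: FA → 1/(2·25) = 0.02000.
z(H) = z(0.61000) = 0.2793
z(FA) = z(0.02000) = -2.0537
d' = 0.2793 − (-2.0537) = 2.3330

d′ = 2.333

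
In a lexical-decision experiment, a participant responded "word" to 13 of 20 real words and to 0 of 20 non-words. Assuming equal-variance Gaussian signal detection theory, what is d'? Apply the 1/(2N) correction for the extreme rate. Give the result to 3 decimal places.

d' = 2.345

The false-alarm rate is 0/20 = 0, so apply the 1/(2N) correction: FA → 1/(2·20) = 0.02500.
z(H) = z(0.65000) = 0.3853
z(FA) = z(0.02500) = -1.9600
d' = 0.3853 − (-1.9600) = 2.3453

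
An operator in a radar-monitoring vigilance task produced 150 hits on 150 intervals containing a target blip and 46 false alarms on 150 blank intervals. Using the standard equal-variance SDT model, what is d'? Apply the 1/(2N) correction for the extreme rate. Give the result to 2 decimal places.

The hit rate is 150/150 = 1, so apply the 1/(2N) correction: H → 1 − 1/(2·150) = 0.99667.
z(H) = z(0.99667) = 2.713
z(FA) = z(0.30667) = -0.505
d' = 2.713 − (-0.505) = 3.218

d' = 3.22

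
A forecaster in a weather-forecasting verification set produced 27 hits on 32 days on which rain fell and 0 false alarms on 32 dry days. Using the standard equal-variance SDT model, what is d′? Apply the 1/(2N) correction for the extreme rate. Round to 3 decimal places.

The false-alarm rate is 0/32 = 0, so apply the 1/(2N) correction: FA → 1/(2·32) = 0.01562.
z(H) = z(0.84375) = 1.0100
z(FA) = z(0.01562) = -2.1540
d' = 1.0100 − (-2.1540) = 3.1640

d′ = 3.164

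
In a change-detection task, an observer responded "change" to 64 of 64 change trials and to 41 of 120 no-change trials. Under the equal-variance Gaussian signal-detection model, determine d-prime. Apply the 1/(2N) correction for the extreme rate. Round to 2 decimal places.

d-prime = 2.83

The hit rate is 64/64 = 1, so apply the 1/(2N) correction: H → 1 − 1/(2·64) = 0.99219.
z(H) = z(0.99219) = 2.418
z(FA) = z(0.34167) = -0.408
d' = 2.418 − (-0.408) = 2.826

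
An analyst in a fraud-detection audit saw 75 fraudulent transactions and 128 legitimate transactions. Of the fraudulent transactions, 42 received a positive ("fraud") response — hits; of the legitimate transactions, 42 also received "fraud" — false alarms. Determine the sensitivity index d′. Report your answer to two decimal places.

d′ = 0.60

H = 42/75 = 0.5600
FA = 42/128 = 0.3281
Φ⁻¹(H) = 0.151
Φ⁻¹(FA) = -0.445
d' = z(H) − z(FA) = 0.151 − (-0.445) = 0.596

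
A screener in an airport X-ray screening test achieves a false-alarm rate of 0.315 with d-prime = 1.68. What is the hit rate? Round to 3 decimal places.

z(false-alarm rate) = z(0.315) = -0.4817
z(H) = z(FA) + d' = -0.4817 + 1.68 = 1.1983
hit rate = Φ(1.1983) = 0.8846

hit rate = 0.885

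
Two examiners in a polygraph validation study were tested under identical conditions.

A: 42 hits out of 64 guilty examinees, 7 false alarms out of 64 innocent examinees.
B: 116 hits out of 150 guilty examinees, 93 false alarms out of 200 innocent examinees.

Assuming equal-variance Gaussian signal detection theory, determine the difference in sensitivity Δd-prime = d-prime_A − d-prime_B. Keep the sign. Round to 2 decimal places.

A: z(0.6562) = 0.402, z(0.1094) = -1.230, d' = 1.632
B: z(0.7733) = 0.750, z(0.4650) = -0.088, d' = 0.838
Δd' = d'_A − d'_B = 1.632 − 0.838 = 0.794
A has the higher sensitivity.

Δd-prime = 0.79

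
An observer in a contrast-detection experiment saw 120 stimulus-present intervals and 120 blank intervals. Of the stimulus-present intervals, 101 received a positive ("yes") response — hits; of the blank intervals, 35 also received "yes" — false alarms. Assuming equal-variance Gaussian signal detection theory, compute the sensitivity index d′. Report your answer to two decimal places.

H = 101/120 = 0.8417
FA = 35/120 = 0.2917
z(H) = 1.0015
z(FA) = -0.5484
d' = z(H) − z(FA) = 1.0015 − (-0.5484) = 1.5499

d′ = 1.55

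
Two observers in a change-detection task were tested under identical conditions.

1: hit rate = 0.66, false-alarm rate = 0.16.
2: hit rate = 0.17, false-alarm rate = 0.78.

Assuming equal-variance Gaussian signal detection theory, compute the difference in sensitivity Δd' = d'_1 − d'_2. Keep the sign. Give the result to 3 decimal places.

Δd' = 3.133

1: z(0.66) = 0.4125, z(0.16) = -0.9945, d' = 1.4070
2: z(0.17) = -0.9542, z(0.78) = 0.7722, d' = -1.7264
Δd' = d'_1 − d'_2 = 1.4070 − (-1.7264) = 3.1334
1 has the higher sensitivity.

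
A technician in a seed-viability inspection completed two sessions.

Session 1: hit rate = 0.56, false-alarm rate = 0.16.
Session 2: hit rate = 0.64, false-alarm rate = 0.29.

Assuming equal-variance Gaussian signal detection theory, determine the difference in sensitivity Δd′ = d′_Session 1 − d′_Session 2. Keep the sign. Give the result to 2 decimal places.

Session 1: z(0.56) = 0.151, z(0.16) = -0.994, d' = 1.145
Session 2: z(0.64) = 0.358, z(0.29) = -0.553, d' = 0.911
Δd' = d'_Session 1 − d'_Session 2 = 1.145 − 0.911 = 0.234
Session 1 has the higher sensitivity.

Δd′ = 0.23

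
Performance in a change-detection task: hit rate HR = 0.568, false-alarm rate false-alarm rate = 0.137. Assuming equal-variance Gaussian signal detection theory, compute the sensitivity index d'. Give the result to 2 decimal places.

d' = 1.27

z(H) = 0.1713
z(FA) = -1.0939
d' = z(H) − z(FA) = 0.1713 − (-1.0939) = 1.2652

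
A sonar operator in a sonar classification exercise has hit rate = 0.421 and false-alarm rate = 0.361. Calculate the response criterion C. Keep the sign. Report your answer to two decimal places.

Φ⁻¹(H) = Φ⁻¹(0.421) = -0.1993
Φ⁻¹(FA) = Φ⁻¹(0.361) = -0.3558
c = −½·[z(H) + z(FA)] = −0.5 × (-0.1993 + (-0.3558)) = 0.27755
c > 0: the sonar operator has a conservative response bias.

C = 0.28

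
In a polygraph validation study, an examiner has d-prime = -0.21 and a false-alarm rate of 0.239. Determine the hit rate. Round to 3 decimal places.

hit rate = 0.179

z(false-alarm rate) = z(0.239) = -0.7095
z(H) = z(FA) + d' = -0.7095 + (-0.21) = -0.9195
hit rate = Φ(-0.9195) = 0.1789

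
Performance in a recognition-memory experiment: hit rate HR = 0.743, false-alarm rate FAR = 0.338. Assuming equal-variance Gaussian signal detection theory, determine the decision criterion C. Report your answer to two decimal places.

Φ⁻¹(H) = Φ⁻¹(0.743) = 0.653
Φ⁻¹(FA) = Φ⁻¹(0.338) = -0.418
c = −½·[z(H) + z(FA)] = −0.5 × (0.653 + (-0.418)) = -0.1175
c < 0: the participant has a liberal response bias.

C = -0.12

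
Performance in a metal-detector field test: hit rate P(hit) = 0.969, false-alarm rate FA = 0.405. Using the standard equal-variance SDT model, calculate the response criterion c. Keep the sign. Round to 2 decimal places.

z(0.969) = 1.866, z(0.405) = -0.240
c = −½·[z(H) + z(FA)] = −0.5 × (1.866 + (-0.240)) = -0.813
c < 0: the operator has a liberal response bias.

c = -0.81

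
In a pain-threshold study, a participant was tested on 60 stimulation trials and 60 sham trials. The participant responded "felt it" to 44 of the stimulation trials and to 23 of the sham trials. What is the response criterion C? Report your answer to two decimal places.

H = 44/60 = 0.7333
FA = 23/60 = 0.3833
Φ⁻¹(H) = Φ⁻¹(0.7333) = 0.623
Φ⁻¹(FA) = Φ⁻¹(0.3833) = -0.297
c = −½·[z(H) + z(FA)] = −0.5 × (0.623 + (-0.297)) = -0.163
c < 0: the participant has a liberal response bias.

C = -0.16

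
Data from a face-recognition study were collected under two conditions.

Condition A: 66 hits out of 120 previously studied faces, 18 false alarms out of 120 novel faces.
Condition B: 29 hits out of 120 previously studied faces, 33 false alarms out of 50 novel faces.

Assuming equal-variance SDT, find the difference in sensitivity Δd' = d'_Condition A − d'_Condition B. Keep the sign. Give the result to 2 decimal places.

Δd' = 2.28

Condition A: z(0.5500) = 0.126, z(0.1500) = -1.036, d' = 1.162
Condition B: z(0.2417) = -0.701, z(0.6600) = 0.412, d' = -1.113
Δd' = d'_Condition A − d'_Condition B = 1.162 − (-1.113) = 2.275
Condition A has the higher sensitivity.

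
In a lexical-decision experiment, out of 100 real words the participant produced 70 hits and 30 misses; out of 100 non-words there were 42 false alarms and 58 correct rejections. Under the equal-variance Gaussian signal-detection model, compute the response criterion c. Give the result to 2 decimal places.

c = -0.16

H = 70/100 = 0.7000
FA = 42/100 = 0.4200
z(H) = 0.524
z(FA) = -0.202
c = −½·[z(H) + z(FA)] = −0.5 × (0.524 + (-0.202)) = -0.161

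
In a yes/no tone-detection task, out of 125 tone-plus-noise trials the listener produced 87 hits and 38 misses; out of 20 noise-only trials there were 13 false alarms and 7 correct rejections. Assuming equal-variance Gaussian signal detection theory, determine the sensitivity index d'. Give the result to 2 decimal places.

d' = 0.13

H = 87/125 = 0.6960
FA = 13/20 = 0.6500
Φ⁻¹(H) = Φ⁻¹(0.6960) = 0.5129
Φ⁻¹(FA) = Φ⁻¹(0.6500) = 0.3853
d' = z(H) − z(FA) = 0.5129 − 0.3853 = 0.1276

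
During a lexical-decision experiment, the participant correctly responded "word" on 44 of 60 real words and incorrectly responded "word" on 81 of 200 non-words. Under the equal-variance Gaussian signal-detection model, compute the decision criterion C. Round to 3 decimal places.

H = 44/60 = 0.7333
FA = 81/200 = 0.4050
Φ⁻¹(H) = Φ⁻¹(0.7333) = 0.6228
Φ⁻¹(FA) = Φ⁻¹(0.4050) = -0.2404
c = −½·[z(H) + z(FA)] = −0.5 × (0.6228 + (-0.2404)) = -0.1912

C = -0.191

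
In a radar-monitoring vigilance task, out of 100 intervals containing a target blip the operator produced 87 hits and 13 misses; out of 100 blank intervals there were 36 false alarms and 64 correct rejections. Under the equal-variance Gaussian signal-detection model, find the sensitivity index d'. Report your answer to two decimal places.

H = 87/100 = 0.8700
FA = 36/100 = 0.3600
Φ⁻¹(0.8700) = 1.126, Φ⁻¹(0.3600) = -0.358
d' = z(H) − z(FA) = 1.126 − (-0.358) = 1.484

d' = 1.48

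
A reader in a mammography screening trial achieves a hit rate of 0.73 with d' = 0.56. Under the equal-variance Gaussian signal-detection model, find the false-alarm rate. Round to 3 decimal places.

z(hit rate) = z(0.73) = 0.6128
z(FA) = z(H) − d' = 0.6128 − 0.56 = 0.0528
false-alarm rate = Φ(0.0528) = 0.5211

false-alarm rate = 0.521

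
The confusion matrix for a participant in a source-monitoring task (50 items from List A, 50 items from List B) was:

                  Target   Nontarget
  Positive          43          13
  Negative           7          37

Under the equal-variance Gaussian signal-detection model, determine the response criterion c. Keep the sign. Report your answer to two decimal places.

H = 43/50 = 0.8600
FA = 13/50 = 0.2600
z(H) = z(0.8600) = 1.080
z(FA) = z(0.2600) = -0.643
c = −½·[z(H) + z(FA)] = −0.5 × (1.080 + (-0.643)) = -0.2185
c < 0: the participant has a liberal response bias.

c = -0.22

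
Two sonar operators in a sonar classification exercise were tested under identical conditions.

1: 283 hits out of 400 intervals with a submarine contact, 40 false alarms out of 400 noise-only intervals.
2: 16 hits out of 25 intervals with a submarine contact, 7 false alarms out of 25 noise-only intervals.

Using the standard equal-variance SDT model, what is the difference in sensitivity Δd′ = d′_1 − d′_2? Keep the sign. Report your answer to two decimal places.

1: z(0.7075) = 0.546, z(0.1000) = -1.282, d' = 1.828
2: z(0.6400) = 0.358, z(0.2800) = -0.583, d' = 0.941
Δd' = d'_1 − d'_2 = 1.828 − 0.941 = 0.887
1 has the higher sensitivity.

Δd′ = 0.89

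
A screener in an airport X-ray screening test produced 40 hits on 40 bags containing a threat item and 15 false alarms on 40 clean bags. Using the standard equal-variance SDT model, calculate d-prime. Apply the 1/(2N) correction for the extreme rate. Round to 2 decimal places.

d-prime = 2.56

The hit rate is 40/40 = 1, so apply the 1/(2N) correction: H → 1 − 1/(2·40) = 0.98750.
z(H) = z(0.98750) = 2.241
z(FA) = z(0.37500) = -0.319
d' = 2.241 − (-0.319) = 2.560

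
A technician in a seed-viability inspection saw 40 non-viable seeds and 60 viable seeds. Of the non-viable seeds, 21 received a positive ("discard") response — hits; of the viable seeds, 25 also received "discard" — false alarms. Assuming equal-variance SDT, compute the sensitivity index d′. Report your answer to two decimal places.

H = 21/40 = 0.5250
FA = 25/60 = 0.4167
Φ⁻¹(0.5250) = 0.0627, Φ⁻¹(0.4167) = -0.2103
d' = z(H) − z(FA) = 0.0627 − (-0.2103) = 0.2730

d′ = 0.27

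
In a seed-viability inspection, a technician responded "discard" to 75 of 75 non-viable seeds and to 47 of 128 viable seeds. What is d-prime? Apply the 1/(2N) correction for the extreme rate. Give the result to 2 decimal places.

d-prime = 2.81

The hit rate is 75/75 = 1, so apply the 1/(2N) correction: H → 1 − 1/(2·75) = 0.99333.
z(H) = z(0.99333) = 2.475
z(FA) = z(0.36719) = -0.339
d' = 2.475 − (-0.339) = 2.814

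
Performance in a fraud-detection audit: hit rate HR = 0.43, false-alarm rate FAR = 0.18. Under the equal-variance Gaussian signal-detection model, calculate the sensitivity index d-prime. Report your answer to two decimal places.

d-prime = 0.74

z(H) = -0.1764
z(FA) = -0.9154
d' = z(H) − z(FA) = -0.1764 − (-0.9154) = 0.7390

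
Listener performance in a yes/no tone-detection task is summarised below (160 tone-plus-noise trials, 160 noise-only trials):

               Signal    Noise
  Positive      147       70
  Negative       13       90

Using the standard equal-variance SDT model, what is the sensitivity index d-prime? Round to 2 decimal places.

H = 147/160 = 0.9187
FA = 70/160 = 0.4375
z(H) = 1.396
z(FA) = -0.157
d' = z(H) − z(FA) = 1.396 − (-0.157) = 1.553

d-prime = 1.55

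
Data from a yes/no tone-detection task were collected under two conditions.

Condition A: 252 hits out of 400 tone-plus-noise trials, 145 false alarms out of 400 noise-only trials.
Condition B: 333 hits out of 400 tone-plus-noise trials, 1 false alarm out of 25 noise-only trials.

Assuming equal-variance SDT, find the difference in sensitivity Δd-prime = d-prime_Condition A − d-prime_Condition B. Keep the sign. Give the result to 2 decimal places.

Δd-prime = -2.03

Condition A: z(0.6300) = 0.332, z(0.3625) = -0.352, d' = 0.684
Condition B: z(0.8325) = 0.964, z(0.0400) = -1.751, d' = 2.715
Δd' = d'_Condition A − d'_Condition B = 0.684 − 2.715 = -2.031
Condition B has the higher sensitivity.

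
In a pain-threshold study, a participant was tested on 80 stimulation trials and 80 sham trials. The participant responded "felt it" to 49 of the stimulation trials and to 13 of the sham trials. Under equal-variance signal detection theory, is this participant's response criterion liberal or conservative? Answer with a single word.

conservative

z(H) = 0.286, z(FA) = -0.984
c = −½·(z(H) + z(FA)) = 0.349
c > 0 → conservative criterion (biased toward responding “no”).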